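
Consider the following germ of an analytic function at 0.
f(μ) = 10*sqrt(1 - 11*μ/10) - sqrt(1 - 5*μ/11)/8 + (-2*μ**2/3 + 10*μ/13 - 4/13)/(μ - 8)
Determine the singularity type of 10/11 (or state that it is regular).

The point is an algebraic (square-root) branch point.

The term (10)*sqrt(1 - μ/(10/11)) has argument 1 - 10/11/(10/11) = 0 at 10/11: a square-root (algebraic, two-sheeted) branch point; the remaining terms are analytic or single-valued there.


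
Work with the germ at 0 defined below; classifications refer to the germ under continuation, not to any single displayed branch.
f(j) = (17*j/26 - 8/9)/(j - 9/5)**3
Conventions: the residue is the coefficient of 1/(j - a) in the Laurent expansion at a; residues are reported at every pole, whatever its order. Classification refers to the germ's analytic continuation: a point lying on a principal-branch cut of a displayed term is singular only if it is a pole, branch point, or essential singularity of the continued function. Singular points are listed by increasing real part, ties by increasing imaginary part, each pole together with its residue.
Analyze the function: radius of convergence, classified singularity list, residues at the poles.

Denominator factor (j - 9/5)^3: pole of order 3 at 9/5, modulus 9/5.
The radius of convergence is the smallest modulus among the singular points: 9/5.
At the order-3 pole 9/5 set g(j) = (j - (9/5))^3*f(j) = 17*j/26 - 8/9.
Order-3 pole: residue = g''(a)/2; g''(9/5) = 0, so the residue is 0.

Radius of convergence at 0: 9/5.
At 9/5: a pole of order 3; residue 0.


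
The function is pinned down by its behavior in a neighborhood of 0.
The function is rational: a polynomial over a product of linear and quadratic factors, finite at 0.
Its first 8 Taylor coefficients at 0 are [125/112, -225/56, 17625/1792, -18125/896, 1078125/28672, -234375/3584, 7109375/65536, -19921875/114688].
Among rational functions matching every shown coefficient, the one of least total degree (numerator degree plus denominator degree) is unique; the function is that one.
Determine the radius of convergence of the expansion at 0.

No rational of total degree below 4 reproduces all 8 coefficients; solving the [1/3] Pade equations on them gives f(j) = (3*j/35 + 4/7)/(j + 4/5)**3, whose expansion matches every shown term.
Denominator factor (j + 4/5)^3: pole of order 3 at -4/5, modulus 4/5.
The radius of convergence is the smallest modulus among the singular points: 4/5.

The radius of convergence is 4/5.


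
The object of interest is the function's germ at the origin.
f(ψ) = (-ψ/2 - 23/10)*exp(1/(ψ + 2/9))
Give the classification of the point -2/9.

The point is an essential singularity.

The exponent 1/(ψ - (-2/9)) has a pole at -2/9, so exp(1/(ψ - (-2/9))) takes every nonzero value near it: an essential singularity (not a pole of any order).


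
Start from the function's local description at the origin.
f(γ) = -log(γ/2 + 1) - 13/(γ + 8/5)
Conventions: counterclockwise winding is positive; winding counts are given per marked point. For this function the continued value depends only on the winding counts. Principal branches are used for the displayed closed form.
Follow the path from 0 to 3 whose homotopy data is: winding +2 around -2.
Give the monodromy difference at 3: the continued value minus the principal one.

Continued minus principal equals -(4)*pi*i.

The rational part is single-valued and drops out of the difference; each branch term changes only by its own monodromy.
(-1)*log(1 - γ/(-2)): each positive loop around -2 adds 2*pi*i to the log, so winding +2 contributes (-1)*(2)*2*pi*i = -(4)*pi*i.
Summing the contributions at γ = 3 gives -(4)*pi*i.


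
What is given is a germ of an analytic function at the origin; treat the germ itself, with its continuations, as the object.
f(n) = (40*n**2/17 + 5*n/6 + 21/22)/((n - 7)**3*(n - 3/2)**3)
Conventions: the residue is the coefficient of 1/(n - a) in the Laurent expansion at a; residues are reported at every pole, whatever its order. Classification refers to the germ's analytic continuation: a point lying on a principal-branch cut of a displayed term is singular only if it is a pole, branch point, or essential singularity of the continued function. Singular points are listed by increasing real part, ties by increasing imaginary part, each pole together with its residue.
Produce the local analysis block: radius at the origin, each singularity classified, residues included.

Radius of convergence at 0: 3/2.
At 3/2: a pole of order 3; residue -1474392/30116537.
At 7: a pole of order 3; residue 1474392/30116537.

Denominator factor (n - 7)^3: pole of order 3 at 7, modulus 7.
Denominator factor (n - 3/2)^3: pole of order 3 at 3/2, modulus 3/2.
The radius of convergence is the smallest modulus among the singular points: 3/2.
At the order-3 pole 3/2 set g(n) = (n - (3/2))^3*f(n) = (40*n**2/17 + 5*n/6 + 21/22)/(n - 7)**3.
Order-3 pole: residue = g''(a)/2; g''(3/2) = -2948784/30116537, so the residue is -1474392/30116537.
At the order-3 pole 7 set g(n) = (n - (7))^3*f(n) = (40*n**2/17 + 5*n/6 + 21/22)/(n - 3/2)**3.
Order-3 pole: residue = g''(a)/2; g''(7) = 2948784/30116537, so the residue is 1474392/30116537.
List the singular points by increasing real part (a conjugate pair: the negative imaginary part first).


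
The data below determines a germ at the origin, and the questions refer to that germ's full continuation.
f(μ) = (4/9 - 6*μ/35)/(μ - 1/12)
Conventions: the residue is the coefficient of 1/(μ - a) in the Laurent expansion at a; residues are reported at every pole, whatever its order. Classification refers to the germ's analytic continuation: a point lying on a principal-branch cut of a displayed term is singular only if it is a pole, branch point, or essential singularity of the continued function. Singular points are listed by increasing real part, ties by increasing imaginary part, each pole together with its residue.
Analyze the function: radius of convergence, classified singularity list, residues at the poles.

Radius of convergence at 0: 1/12.
At 1/12: a pole of order 1; residue 271/630.

Denominator factor (μ - 1/12): pole of order 1 at 1/12, modulus 1/12.
The radius of convergence is the smallest modulus among the singular points: 1/12.
At the order-1 pole 1/12 set g(μ) = (μ - (1/12))*f(μ) = 4/9 - 6*μ/35.
Simple pole: residue = g(a) at a = 1/12, which is 271/630.


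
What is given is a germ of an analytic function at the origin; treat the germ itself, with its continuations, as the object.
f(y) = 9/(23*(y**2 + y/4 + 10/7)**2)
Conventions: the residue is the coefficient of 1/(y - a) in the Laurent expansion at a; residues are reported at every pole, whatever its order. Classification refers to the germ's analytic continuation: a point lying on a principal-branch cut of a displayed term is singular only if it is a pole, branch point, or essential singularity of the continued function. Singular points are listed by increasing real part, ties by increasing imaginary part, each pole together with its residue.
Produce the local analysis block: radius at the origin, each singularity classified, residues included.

Denominator factor (y**2 + y/4 + 10/7)^2: discriminant -633/112, complex-conjugate roots (-1/8) + ((1/56)*sqrt(4431))*i and (-1/8) - ((1/56)*sqrt(4431))*i; poles of order 2, moduli (1/7)*sqrt(70) and (1/7)*sqrt(70).
The radius of convergence is the smallest modulus among the singular points: (1/7)*sqrt(70).
The factor y**2 + y/4 + 10/7 splits as (y - a)(y - a') with a = (-1/8) - ((1/56)*sqrt(4431))*i, a' = (-1/8) + ((1/56)*sqrt(4431))*i. At the order-2 pole a set g(y) = (y - a)^2*f(y) = [9/23] / (y - a')^2.
Order-2 pole: residue = g'(a); g'((-1/8) - ((1/56)*sqrt(4431))*i) = ((896/1023983)*sqrt(4431))*i, so the residue is ((896/1023983)*sqrt(4431))*i.
The factor y**2 + y/4 + 10/7 splits as (y - a)(y - a') with a = (-1/8) + ((1/56)*sqrt(4431))*i, a' = (-1/8) - ((1/56)*sqrt(4431))*i. At the order-2 pole a set g(y) = (y - a)^2*f(y) = [9/23] / (y - a')^2.
Order-2 pole: residue = g'(a); g'((-1/8) + ((1/56)*sqrt(4431))*i) = -((896/1023983)*sqrt(4431))*i, so the residue is -((896/1023983)*sqrt(4431))*i.
List the singular points by increasing real part (a conjugate pair: the negative imaginary part first).

Radius of convergence at 0: (1/7)*sqrt(70).
At (-1/8) - ((1/56)*sqrt(4431))*i: a pole of order 2; residue ((896/1023983)*sqrt(4431))*i.
At (-1/8) + ((1/56)*sqrt(4431))*i: a pole of order 2; residue -((896/1023983)*sqrt(4431))*i.


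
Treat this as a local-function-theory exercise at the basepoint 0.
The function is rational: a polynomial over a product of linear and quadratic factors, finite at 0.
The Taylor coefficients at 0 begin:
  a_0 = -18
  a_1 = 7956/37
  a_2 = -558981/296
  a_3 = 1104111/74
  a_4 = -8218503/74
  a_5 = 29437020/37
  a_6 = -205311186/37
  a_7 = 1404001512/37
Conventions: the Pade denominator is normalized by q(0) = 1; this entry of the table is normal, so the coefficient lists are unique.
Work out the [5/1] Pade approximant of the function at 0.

The Pade approximant has numerator coefficients [-18, 11141253/124505, -387184329/996040, 3484658961/1992080, -3484658961/498020, 10453976883/498020]; denominator coefficients [1, 46939/6730].

Taylor coefficients needed (read off): a_0 = -18, a_1 = 7956/37, a_2 = -558981/296, a_3 = 1104111/74, a_4 = -8218503/74, a_5 = 29437020/37, a_6 = -205311186/37.
Write the denominator as Q(v) = 1 + q1*v. Requiring Q*f - P = O(v^7) with deg P <= 5 kills the coefficients of v^6..v^6 in Q*f:
  v^6: a_6 + q1*a_5 = 0, i.e. -205311186/37 + (29437020/37)*q1 = 0.
Solving this linear system: q1 = 46939/6730.
The numerator is Q*f truncated at degree 5: P0 = a_0 = -18; P1 = a_1 + q1*a_0 = 11141253/124505; P2 = a_2 + q1*a_1 = -387184329/996040; P3 = a_3 + q1*a_2 = 3484658961/1992080; P4 = a_4 + q1*a_3 = -3484658961/498020; P5 = a_5 + q1*a_4 = 10453976883/498020.


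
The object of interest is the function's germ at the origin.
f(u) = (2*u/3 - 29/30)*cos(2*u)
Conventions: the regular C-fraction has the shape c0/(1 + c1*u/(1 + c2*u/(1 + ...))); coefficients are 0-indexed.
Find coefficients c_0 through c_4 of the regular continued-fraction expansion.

The regular C-fraction coefficients are [-29/30, 20/29, -1041/290, 29/10, 1450/3123].

Taylor coefficients (expand at 0): a_0 = -29/30, a_1 = 2/3, a_2 = 29/15, a_3 = -4/3, a_4 = -29/45.
c0 = a_0 = -29/30. Peel one level at a time: if S = 1 + c*u/S' with S'(0) = 1, then c is the u-coefficient of S and S' = c*u/(S - 1).
S_1 = c0/f = 1 + (20/29)*u + (2082/841)*u^2 + ...; c1 = 20/29.
S_2 = c1*u/(S_1 - 1) = 1 + (-1041/290)*u + (1041/100)*u^2 + ...; c2 = -1041/290.
S_3 = c2*u/(S_2 - 1) = 1 + (29/10)*u + (-4205/3123)*u^2 + ...; c3 = 29/10.
S_4 = c3*u/(S_3 - 1) = 1 + (1450/3123)*u + ...; c4 = 1450/3123.


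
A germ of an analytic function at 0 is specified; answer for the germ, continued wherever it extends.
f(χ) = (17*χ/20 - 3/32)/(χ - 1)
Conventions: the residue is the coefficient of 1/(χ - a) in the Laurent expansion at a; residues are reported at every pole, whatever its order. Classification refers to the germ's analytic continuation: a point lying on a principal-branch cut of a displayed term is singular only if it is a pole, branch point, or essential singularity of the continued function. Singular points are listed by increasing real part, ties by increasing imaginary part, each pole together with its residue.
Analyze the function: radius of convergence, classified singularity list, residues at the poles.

Radius of convergence at 0: 1.
At 1: a pole of order 1; residue 121/160.

Denominator factor (χ - 1): pole of order 1 at 1, modulus 1.
The radius of convergence is the smallest modulus among the singular points: 1.
At the order-1 pole 1 set g(χ) = (χ - (1))*f(χ) = 17*χ/20 - 3/32.
Simple pole: residue = g(a) at a = 1, which is 121/160.


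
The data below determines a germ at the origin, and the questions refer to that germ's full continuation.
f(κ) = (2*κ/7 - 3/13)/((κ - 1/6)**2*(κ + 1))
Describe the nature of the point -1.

The denominator factor κ + 1 vanishes at -1 and appears to the power 1; the numerator there equals -47/91, nonzero, and no other factor vanishes.
Hence a pole whose order is the multiplicity, 1.

The point is a pole of order 1.


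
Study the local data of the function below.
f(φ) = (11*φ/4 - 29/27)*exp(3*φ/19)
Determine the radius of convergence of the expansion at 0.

The radius of convergence is infinite.

The factor exp(3*φ/19) is entire and contributes no finite singular point.
The polynomial part has no poles.
No finite singular points: the Taylor series at 0 converges everywhere.


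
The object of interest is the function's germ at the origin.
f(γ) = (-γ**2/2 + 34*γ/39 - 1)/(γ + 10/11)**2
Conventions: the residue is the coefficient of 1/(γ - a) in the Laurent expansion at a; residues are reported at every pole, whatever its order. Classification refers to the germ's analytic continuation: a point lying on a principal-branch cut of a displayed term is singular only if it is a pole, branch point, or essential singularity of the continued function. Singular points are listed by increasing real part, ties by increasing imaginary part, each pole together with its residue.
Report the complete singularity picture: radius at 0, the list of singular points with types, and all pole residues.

Denominator factor (γ + 10/11)^2: pole of order 2 at -10/11, modulus 10/11.
The radius of convergence is the smallest modulus among the singular points: 10/11.
At the order-2 pole -10/11 set g(γ) = (γ - (-10/11))^2*f(γ) = -γ**2/2 + 34*γ/39 - 1.
Order-2 pole: residue = g'(a); g'(-10/11) = 764/429, so the residue is 764/429.

Radius of convergence at 0: 10/11.
At -10/11: a pole of order 2; residue 764/429.


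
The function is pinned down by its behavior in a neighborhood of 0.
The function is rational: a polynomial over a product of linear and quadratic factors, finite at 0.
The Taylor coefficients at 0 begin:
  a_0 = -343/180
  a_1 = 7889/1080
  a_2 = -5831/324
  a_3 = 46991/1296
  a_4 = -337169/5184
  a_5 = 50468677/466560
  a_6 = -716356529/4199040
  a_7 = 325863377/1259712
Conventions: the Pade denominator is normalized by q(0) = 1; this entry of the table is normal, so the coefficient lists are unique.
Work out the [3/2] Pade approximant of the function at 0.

The Pade approximant has numerator coefficients [-343/180, 362551/194400, -2840383/2332800, 6941291/13996800]; denominator coefficients [1, 3083/1080, 9233/4320].

Taylor coefficients needed (read off): a_0 = -343/180, a_1 = 7889/1080, a_2 = -5831/324, a_3 = 46991/1296, a_4 = -337169/5184, a_5 = 50468677/466560.
Write the denominator as Q(ζ) = 1 + q1*ζ + q2*ζ^2. Requiring Q*f - P = O(ζ^6) with deg P <= 3 kills the coefficients of ζ^4..ζ^5 in Q*f:
  ζ^4: a_4 + q1*a_3 + q2*a_2 = 0, i.e. -337169/5184 + (46991/1296)*q1 + (-5831/324)*q2 = 0.
  ζ^5: a_5 + q1*a_4 + q2*a_3 = 0, i.e. 50468677/466560 + (-337169/5184)*q1 + (46991/1296)*q2 = 0.
Solving this linear system: q1 = 3083/1080, q2 = 9233/4320.
The numerator is Q*f truncated at degree 3: P0 = a_0 = -343/180; P1 = a_1 + q1*a_0 = 362551/194400; P2 = a_2 + q1*a_1 + q2*a_0 = -2840383/2332800; P3 = a_3 + q1*a_2 + q2*a_1 = 6941291/13996800.


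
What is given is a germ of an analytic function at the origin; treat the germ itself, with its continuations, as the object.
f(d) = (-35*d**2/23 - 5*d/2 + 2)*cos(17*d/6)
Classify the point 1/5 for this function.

The point is a regular point.

There is no denominator, hence no pole anywhere.
The factor cos(17*d/6) is entire.
So the germ continues analytically to 1/5.


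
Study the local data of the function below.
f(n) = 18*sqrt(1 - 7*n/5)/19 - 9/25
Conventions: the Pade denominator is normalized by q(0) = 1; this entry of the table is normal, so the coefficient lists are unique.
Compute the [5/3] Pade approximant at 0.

The Pade approximant has numerator coefficients [279/475, -77931/38000, 876267/380000, -1367541/1520000, 21609/304000, 151263/60800000]; denominator coefficients [1, -189/80, 1323/800, -1029/3200].

Taylor coefficients needed (expand at 0): a_0 = 279/475, a_1 = -63/95, a_2 = -441/1900, a_3 = -3087/19000, a_4 = -21609/152000, a_5 = -1058841/7600000, a_6 = -22235661/152000000, a_7 = -244592271/1520000000, a_8 = -22257896661/121600000000.
Write the denominator as Q(n) = 1 + q1*n + q2*n^2 + q3*n^3. Requiring Q*f - P = O(n^9) with deg P <= 5 kills the coefficients of n^6..n^8 in Q*f:
  n^6: a_6 + q1*a_5 + q2*a_4 + q3*a_3 = 0, i.e. -22235661/152000000 + (-1058841/7600000)*q1 + (-21609/152000)*q2 + (-3087/19000)*q3 = 0.
  n^7: a_7 + q1*a_6 + q2*a_5 + q3*a_4 = 0, i.e. -244592271/1520000000 + (-22235661/152000000)*q1 + (-1058841/7600000)*q2 + (-21609/152000)*q3 = 0.
  n^8: a_8 + q1*a_7 + q2*a_6 + q3*a_5 = 0, i.e. -22257896661/121600000000 + (-244592271/1520000000)*q1 + (-22235661/152000000)*q2 + (-1058841/7600000)*q3 = 0.
Solving this linear system: q1 = -189/80, q2 = 1323/800, q3 = -1029/3200.
The numerator is Q*f truncated at degree 5: P0 = a_0 = 279/475; P1 = a_1 + q1*a_0 = -77931/38000; P2 = a_2 + q1*a_1 + q2*a_0 = 876267/380000; P3 = a_3 + q1*a_2 + q2*a_1 + q3*a_0 = -1367541/1520000; P4 = a_4 + q1*a_3 + q2*a_2 + q3*a_1 = 21609/304000; P5 = a_5 + q1*a_4 + q2*a_3 + q3*a_2 = 151263/60800000.


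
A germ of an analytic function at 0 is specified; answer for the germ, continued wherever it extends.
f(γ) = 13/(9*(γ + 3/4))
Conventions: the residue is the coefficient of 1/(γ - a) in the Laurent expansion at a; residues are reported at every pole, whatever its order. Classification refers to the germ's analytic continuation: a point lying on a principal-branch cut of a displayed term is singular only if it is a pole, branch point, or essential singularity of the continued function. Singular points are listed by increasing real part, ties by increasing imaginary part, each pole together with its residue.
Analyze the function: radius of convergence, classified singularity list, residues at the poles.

Radius of convergence at 0: 3/4.
At -3/4: a pole of order 1; residue 13/9.

Denominator factor (γ + 3/4): pole of order 1 at -3/4, modulus 3/4.
The radius of convergence is the smallest modulus among the singular points: 3/4.
At the order-1 pole -3/4 set g(γ) = (γ - (-3/4))*f(γ) = 13/9.
Simple pole: residue = g(a) at a = -3/4, which is 13/9.


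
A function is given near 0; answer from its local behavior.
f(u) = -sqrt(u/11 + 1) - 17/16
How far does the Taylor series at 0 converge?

Branch term (-1)*sqrt(1 - u/(-11)): its argument vanishes at u = -11, a square-root branch point, modulus 11.
The radius of convergence is the smallest modulus among the singular points: 11.

The radius of convergence is 11.


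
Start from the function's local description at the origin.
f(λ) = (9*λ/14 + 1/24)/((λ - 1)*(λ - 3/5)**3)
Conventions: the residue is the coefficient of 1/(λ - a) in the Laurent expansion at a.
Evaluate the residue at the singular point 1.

The residue is 14375/1344.

At the order-1 pole 1 set g(λ) = (λ - (1))*f(λ) = (9*λ/14 + 1/24)/(λ - 3/5)**3.
Simple pole: residue = g(a) at a = 1, which is 14375/1344.


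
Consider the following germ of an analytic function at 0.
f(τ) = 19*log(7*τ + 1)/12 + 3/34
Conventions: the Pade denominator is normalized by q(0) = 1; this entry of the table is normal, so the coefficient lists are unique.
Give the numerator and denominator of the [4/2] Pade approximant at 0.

The Pade approximant has numerator coefficients [3/34, 2429/204, 406259/6120, 6517/180, -45619/2160]; denominator coefficients [1, 28/3, 98/5].

Taylor coefficients needed (expand at 0): a_0 = 3/34, a_1 = 133/12, a_2 = -931/24, a_3 = 6517/36, a_4 = -45619/48, a_5 = 319333/60, a_6 = -2235331/72.
Write the denominator as Q(τ) = 1 + q1*τ + q2*τ^2. Requiring Q*f - P = O(τ^7) with deg P <= 4 kills the coefficients of τ^5..τ^6 in Q*f:
  τ^5: a_5 + q1*a_4 + q2*a_3 = 0, i.e. 319333/60 + (-45619/48)*q1 + (6517/36)*q2 = 0.
  τ^6: a_6 + q1*a_5 + q2*a_4 = 0, i.e. -2235331/72 + (319333/60)*q1 + (-45619/48)*q2 = 0.
Solving this linear system: q1 = 28/3, q2 = 98/5.
The numerator is Q*f truncated at degree 4: P0 = a_0 = 3/34; P1 = a_1 + q1*a_0 = 2429/204; P2 = a_2 + q1*a_1 + q2*a_0 = 406259/6120; P3 = a_3 + q1*a_2 + q2*a_1 = 6517/180; P4 = a_4 + q1*a_3 + q2*a_2 = -45619/2160.


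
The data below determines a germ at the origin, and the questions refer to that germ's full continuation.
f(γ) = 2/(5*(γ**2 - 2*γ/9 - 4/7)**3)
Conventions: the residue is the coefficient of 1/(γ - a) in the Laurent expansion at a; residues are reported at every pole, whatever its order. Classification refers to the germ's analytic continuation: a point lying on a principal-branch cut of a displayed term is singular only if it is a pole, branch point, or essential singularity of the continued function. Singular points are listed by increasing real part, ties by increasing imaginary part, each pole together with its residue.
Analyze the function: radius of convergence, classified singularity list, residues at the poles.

Radius of convergence at 0: -1/9 + (1/63)*sqrt(2317).
At 1/9 - (1/63)*sqrt(2317): a pole of order 3; residue -(8680203/1450587640)*sqrt(2317).
At 1/9 + (1/63)*sqrt(2317): a pole of order 3; residue (8680203/1450587640)*sqrt(2317).

Denominator factor (γ**2 - 2*γ/9 - 4/7)^3: discriminant 1324/567, real irrational roots 1/9 + (1/63)*sqrt(2317) and 1/9 - (1/63)*sqrt(2317); poles of order 3, moduli 1/9 + (1/63)*sqrt(2317) and -1/9 + (1/63)*sqrt(2317).
The radius of convergence is the smallest modulus among the singular points: -1/9 + (1/63)*sqrt(2317).
The factor γ**2 - 2*γ/9 - 4/7 splits as (γ - a)(γ - a') with a = 1/9 - (1/63)*sqrt(2317), a' = 1/9 + (1/63)*sqrt(2317). At the order-3 pole a set g(γ) = (γ - a)^3*f(γ) = [2/5] / (γ - a')^3.
Order-3 pole: residue = g''(a)/2; g''(1/9 - (1/63)*sqrt(2317)) = -(8680203/725293820)*sqrt(2317), so the residue is -(8680203/1450587640)*sqrt(2317).
The factor γ**2 - 2*γ/9 - 4/7 splits as (γ - a)(γ - a') with a = 1/9 + (1/63)*sqrt(2317), a' = 1/9 - (1/63)*sqrt(2317). At the order-3 pole a set g(γ) = (γ - a)^3*f(γ) = [2/5] / (γ - a')^3.
Order-3 pole: residue = g''(a)/2; g''(1/9 + (1/63)*sqrt(2317)) = (8680203/725293820)*sqrt(2317), so the residue is (8680203/1450587640)*sqrt(2317).
List the singular points by increasing real part (a conjugate pair: the negative imaginary part first).


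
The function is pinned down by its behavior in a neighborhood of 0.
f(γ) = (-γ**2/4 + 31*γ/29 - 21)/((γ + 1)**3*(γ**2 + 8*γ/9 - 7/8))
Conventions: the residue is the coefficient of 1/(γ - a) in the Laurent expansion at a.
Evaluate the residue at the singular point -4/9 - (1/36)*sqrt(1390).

The residue is -49879017/964975 - (177143166/134131525)*sqrt(1390).

The factor γ**2 + 8*γ/9 - 7/8 splits as (γ - a)(γ - a') with a = -4/9 - (1/36)*sqrt(1390), a' = -4/9 + (1/36)*sqrt(1390). At the order-1 pole a set g(γ) = (γ - a)*f(γ) = [(-γ**2/4 + 31*γ/29 - 21)/(γ + 1)**3] / (γ - a').
Simple pole: residue = g(a) at a = -4/9 - (1/36)*sqrt(1390), which is -49879017/964975 - (177143166/134131525)*sqrt(1390).


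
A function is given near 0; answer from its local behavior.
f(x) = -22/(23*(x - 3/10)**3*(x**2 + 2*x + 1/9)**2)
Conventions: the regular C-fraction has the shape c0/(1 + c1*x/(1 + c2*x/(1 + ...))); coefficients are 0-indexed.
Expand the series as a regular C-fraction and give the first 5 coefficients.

The regular C-fraction coefficients are [66000/23, 26, -23/39, 340835/2691, -17204141279/141105690].

Taylor coefficients (expand at 0): a_0 = 66000/23, a_1 = -1716000/23, a_2 = 43604000/23, a_3 = -8818304000/207, a_4 = 189301574000/207.
c0 = a_0 = 66000/23. Peel one level at a time: if S = 1 + c*x/S' with S'(0) = 1, then c is the x-coefficient of S and S' = c*x/(S - 1).
S_1 = c0/f = 1 + (26)*x + (46/3)*x^2 + ...; c1 = 26.
S_2 = c1*x/(S_1 - 1) = 1 + (-23/39)*x + (340835/4563)*x^2 + ...; c2 = -23/39.
S_3 = c2*x/(S_2 - 1) = 1 + (340835/2691)*x + (1323395483/85698)*x^2 + ...; c3 = 340835/2691.
S_4 = c3*x/(S_3 - 1) = 1 + (-17204141279/141105690)*x + ...; c4 = -17204141279/141105690.


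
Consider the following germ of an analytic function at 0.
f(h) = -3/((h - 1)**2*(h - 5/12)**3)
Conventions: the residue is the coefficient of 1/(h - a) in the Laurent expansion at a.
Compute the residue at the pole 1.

At the order-2 pole 1 set g(h) = (h - (1))^2*f(h) = -3/(h - 5/12)**3.
Order-2 pole: residue = g'(a); g'(1) = 186624/2401, so the residue is 186624/2401.

The residue is 186624/2401.


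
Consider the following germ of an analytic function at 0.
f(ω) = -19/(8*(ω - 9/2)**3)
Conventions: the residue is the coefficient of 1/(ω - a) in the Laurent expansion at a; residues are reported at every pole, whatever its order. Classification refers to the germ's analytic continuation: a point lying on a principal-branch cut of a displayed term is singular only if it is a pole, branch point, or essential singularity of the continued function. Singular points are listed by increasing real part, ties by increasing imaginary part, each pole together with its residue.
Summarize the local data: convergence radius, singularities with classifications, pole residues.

Radius of convergence at 0: 9/2.
At 9/2: a pole of order 3; residue 0.

Denominator factor (ω - 9/2)^3: pole of order 3 at 9/2, modulus 9/2.
The radius of convergence is the smallest modulus among the singular points: 9/2.
At the order-3 pole 9/2 set g(ω) = (ω - (9/2))^3*f(ω) = -19/8.
Order-3 pole: residue = g''(a)/2; g''(9/2) = 0, so the residue is 0.


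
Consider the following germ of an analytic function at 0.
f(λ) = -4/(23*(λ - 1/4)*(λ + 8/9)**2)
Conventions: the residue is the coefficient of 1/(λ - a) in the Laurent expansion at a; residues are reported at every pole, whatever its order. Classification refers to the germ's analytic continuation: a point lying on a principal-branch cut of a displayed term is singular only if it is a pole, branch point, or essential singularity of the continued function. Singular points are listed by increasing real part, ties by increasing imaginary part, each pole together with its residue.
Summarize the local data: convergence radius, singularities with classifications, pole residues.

Radius of convergence at 0: 1/4.
At -8/9: a pole of order 2; residue 5184/38663.
At 1/4: a pole of order 1; residue -5184/38663.

Denominator factor (λ - 1/4): pole of order 1 at 1/4, modulus 1/4.
Denominator factor (λ + 8/9)^2: pole of order 2 at -8/9, modulus 8/9.
The radius of convergence is the smallest modulus among the singular points: 1/4.
At the order-2 pole -8/9 set g(λ) = (λ - (-8/9))^2*f(λ) = -4/(23*(λ - 1/4)).
Order-2 pole: residue = g'(a); g'(-8/9) = 5184/38663, so the residue is 5184/38663.
At the order-1 pole 1/4 set g(λ) = (λ - (1/4))*f(λ) = -4/(23*(λ + 8/9)**2).
Simple pole: residue = g(a) at a = 1/4, which is -5184/38663.
List the singular points by increasing real part (a conjugate pair: the negative imaginary part first).


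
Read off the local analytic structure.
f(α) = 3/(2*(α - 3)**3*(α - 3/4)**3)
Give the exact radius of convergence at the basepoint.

Denominator factor (α - 3/4)^3: pole of order 3 at 3/4, modulus 3/4.
Denominator factor (α - 3)^3: pole of order 3 at 3, modulus 3.
The radius of convergence is the smallest modulus among the singular points: 3/4.

The radius of convergence is 3/4.


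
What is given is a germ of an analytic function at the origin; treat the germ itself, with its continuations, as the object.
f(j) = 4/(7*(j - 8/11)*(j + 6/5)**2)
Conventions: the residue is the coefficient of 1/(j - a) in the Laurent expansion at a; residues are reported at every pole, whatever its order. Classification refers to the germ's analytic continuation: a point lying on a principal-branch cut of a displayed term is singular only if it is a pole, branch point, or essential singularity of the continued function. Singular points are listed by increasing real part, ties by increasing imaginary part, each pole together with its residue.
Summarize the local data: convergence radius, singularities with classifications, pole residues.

Radius of convergence at 0: 8/11.
At -6/5: a pole of order 2; residue -3025/19663.
At 8/11: a pole of order 1; residue 3025/19663.

Denominator factor (j + 6/5)^2: pole of order 2 at -6/5, modulus 6/5.
Denominator factor (j - 8/11): pole of order 1 at 8/11, modulus 8/11.
The radius of convergence is the smallest modulus among the singular points: 8/11.
At the order-2 pole -6/5 set g(j) = (j - (-6/5))^2*f(j) = 4/(7*(j - 8/11)).
Order-2 pole: residue = g'(a); g'(-6/5) = -3025/19663, so the residue is -3025/19663.
At the order-1 pole 8/11 set g(j) = (j - (8/11))*f(j) = 4/(7*(j + 6/5)**2).
Simple pole: residue = g(a) at a = 8/11, which is 3025/19663.
List the singular points by increasing real part (a conjugate pair: the negative imaginary part first).


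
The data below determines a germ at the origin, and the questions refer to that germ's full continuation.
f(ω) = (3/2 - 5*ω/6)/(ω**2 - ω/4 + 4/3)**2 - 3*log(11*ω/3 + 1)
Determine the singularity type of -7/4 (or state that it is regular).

The point is a regular point.

Denominator factors: ω**2 - ω/4 + 4/3 = 29/6 at ω = -7/4 — none vanishes.
Branch term log(1 - ω/(-3/11)): argument at -7/4 is -65/12, nonzero, so -7/4 is not its branch point (a point on a principal cut is still regular for the continued germ).
So the germ continues analytically to -7/4.


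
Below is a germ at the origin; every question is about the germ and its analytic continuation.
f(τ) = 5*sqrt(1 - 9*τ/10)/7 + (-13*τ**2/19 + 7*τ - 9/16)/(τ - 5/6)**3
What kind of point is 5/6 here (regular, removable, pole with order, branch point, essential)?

The denominator factor τ - 5/6 vanishes at 5/6 and appears to the power 3; the numerator there equals 13121/2736, nonzero, and no other factor vanishes.
The branch terms are analytic at this point.
Hence a pole whose order is the multiplicity, 3.

The point is a pole of order 3.


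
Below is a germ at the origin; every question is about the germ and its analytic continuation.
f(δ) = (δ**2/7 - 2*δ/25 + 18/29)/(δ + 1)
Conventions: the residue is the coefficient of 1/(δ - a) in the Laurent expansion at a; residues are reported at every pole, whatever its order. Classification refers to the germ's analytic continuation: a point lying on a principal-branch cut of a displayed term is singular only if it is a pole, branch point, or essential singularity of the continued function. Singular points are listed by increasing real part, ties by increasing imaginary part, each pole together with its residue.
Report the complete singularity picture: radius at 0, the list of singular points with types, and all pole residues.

Denominator factor (δ + 1): pole of order 1 at -1, modulus 1.
The radius of convergence is the smallest modulus among the singular points: 1.
At the order-1 pole -1 set g(δ) = (δ - (-1))*f(δ) = δ**2/7 - 2*δ/25 + 18/29.
Simple pole: residue = g(a) at a = -1, which is 4281/5075.

Radius of convergence at 0: 1.
At -1: a pole of order 1; residue 4281/5075.


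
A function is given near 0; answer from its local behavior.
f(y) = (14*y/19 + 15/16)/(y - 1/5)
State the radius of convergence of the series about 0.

The radius of convergence is 1/5.

Denominator factor (y - 1/5): pole of order 1 at 1/5, modulus 1/5.
The radius of convergence is the smallest modulus among the singular points: 1/5.


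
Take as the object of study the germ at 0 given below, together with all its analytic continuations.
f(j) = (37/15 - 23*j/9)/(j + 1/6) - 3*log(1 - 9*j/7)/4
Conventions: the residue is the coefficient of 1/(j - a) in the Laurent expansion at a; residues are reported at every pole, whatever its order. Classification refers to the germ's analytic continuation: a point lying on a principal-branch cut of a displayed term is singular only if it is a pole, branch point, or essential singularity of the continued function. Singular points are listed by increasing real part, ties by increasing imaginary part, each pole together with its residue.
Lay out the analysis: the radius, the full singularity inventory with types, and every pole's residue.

Radius of convergence at 0: 1/6.
At -1/6: a pole of order 1; residue 781/270.
At 7/9: a logarithmic branch point.

Denominator factor (j + 1/6): pole of order 1 at -1/6, modulus 1/6.
Branch term (-3/4)*log(1 - j/(7/9)): its argument vanishes at j = 7/9, a logarithmic branch point, modulus 7/9.
The radius of convergence is the smallest modulus among the singular points: 1/6.
The branch term is analytic at -1/6 and contributes nothing to the residue; only the rational part matters.
At the order-1 pole -1/6 set g(j) = (j - (-1/6))*(rational part) = 37/15 - 23*j/9.
Simple pole: residue = g(a) at a = -1/6, which is 781/270.
List the singular points by increasing real part (a conjugate pair: the negative imaginary part first).


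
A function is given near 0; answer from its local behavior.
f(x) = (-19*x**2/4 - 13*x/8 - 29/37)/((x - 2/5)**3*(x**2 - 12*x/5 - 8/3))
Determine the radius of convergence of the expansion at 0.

The radius of convergence is 2/5.

Denominator factor (x - 2/5)^3: pole of order 3 at 2/5, modulus 2/5.
Denominator factor (x**2 - 12*x/5 - 8/3): discriminant 1232/75, real irrational roots 6/5 + (2/15)*sqrt(231) and 6/5 - (2/15)*sqrt(231); poles of order 1, moduli 6/5 + (2/15)*sqrt(231) and -6/5 + (2/15)*sqrt(231).
The radius of convergence is the smallest modulus among the singular points: 2/5.


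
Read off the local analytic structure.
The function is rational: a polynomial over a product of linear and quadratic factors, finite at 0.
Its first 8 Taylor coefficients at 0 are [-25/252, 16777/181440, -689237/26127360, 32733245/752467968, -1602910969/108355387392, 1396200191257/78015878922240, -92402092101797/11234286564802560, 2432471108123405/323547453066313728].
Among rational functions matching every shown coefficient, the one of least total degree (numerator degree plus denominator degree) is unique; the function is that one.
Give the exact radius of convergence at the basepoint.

The radius of convergence is -5/8 + (1/8)*sqrt(281).

No rational of total degree below 4 reproduces all 8 coefficients; solving the [1/3] Pade equations on them gives f(ω) = (19*ω/20 - 25/28)/((ω - 9/4)*(ω**2 - 5*ω/4 - 4)), whose expansion matches every shown term.
Denominator factor (ω - 9/4): pole of order 1 at 9/4, modulus 9/4.
Denominator factor (ω**2 - 5*ω/4 - 4): discriminant 281/16, real irrational roots 5/8 + (1/8)*sqrt(281) and 5/8 - (1/8)*sqrt(281); poles of order 1, moduli 5/8 + (1/8)*sqrt(281) and -5/8 + (1/8)*sqrt(281).
The radius of convergence is the smallest modulus among the singular points: -5/8 + (1/8)*sqrt(281).


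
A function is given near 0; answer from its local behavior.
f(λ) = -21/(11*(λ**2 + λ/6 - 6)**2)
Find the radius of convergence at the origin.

Denominator factor (λ**2 + λ/6 - 6)^2: discriminant 865/36, real irrational roots -1/12 + (1/12)*sqrt(865) and -1/12 - (1/12)*sqrt(865); poles of order 2, moduli -1/12 + (1/12)*sqrt(865) and 1/12 + (1/12)*sqrt(865).
The radius of convergence is the smallest modulus among the singular points: -1/12 + (1/12)*sqrt(865).

The radius of convergence is -1/12 + (1/12)*sqrt(865).


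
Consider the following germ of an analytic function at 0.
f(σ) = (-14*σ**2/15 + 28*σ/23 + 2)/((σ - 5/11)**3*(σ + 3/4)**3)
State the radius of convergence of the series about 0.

The radius of convergence is 5/11.

Denominator factor (σ - 5/11)^3: pole of order 3 at 5/11, modulus 5/11.
Denominator factor (σ + 3/4)^3: pole of order 3 at -3/4, modulus 3/4.
The radius of convergence is the smallest modulus among the singular points: 5/11.


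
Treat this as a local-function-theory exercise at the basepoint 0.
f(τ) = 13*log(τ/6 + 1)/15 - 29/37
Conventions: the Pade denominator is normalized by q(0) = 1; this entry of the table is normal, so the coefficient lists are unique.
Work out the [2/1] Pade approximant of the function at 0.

The Pade approximant has numerator coefficients [-29/37, 191/3330, 13/3240]; denominator coefficients [1, 1/9].

Taylor coefficients needed (expand at 0): a_0 = -29/37, a_1 = 13/90, a_2 = -13/1080, a_3 = 13/9720.
Write the denominator as Q(τ) = 1 + q1*τ. Requiring Q*f - P = O(τ^4) with deg P <= 2 kills the coefficients of τ^3..τ^3 in Q*f:
  τ^3: a_3 + q1*a_2 = 0, i.e. 13/9720 + (-13/1080)*q1 = 0.
Solving this linear system: q1 = 1/9.
The numerator is Q*f truncated at degree 2: P0 = a_0 = -29/37; P1 = a_1 + q1*a_0 = 191/3330; P2 = a_2 + q1*a_1 = 13/3240.


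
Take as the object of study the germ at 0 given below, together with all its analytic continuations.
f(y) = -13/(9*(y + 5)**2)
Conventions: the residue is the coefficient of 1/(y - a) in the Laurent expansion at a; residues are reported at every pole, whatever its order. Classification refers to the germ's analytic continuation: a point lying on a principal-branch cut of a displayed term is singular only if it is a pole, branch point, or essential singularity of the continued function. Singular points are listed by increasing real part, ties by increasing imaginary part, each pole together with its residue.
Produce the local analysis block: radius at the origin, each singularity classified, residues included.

Radius of convergence at 0: 5.
At -5: a pole of order 2; residue 0.

Denominator factor (y + 5)^2: pole of order 2 at -5, modulus 5.
The radius of convergence is the smallest modulus among the singular points: 5.
At the order-2 pole -5 set g(y) = (y - (-5))^2*f(y) = -13/9.
Order-2 pole: residue = g'(a); g'(-5) = 0, so the residue is 0.


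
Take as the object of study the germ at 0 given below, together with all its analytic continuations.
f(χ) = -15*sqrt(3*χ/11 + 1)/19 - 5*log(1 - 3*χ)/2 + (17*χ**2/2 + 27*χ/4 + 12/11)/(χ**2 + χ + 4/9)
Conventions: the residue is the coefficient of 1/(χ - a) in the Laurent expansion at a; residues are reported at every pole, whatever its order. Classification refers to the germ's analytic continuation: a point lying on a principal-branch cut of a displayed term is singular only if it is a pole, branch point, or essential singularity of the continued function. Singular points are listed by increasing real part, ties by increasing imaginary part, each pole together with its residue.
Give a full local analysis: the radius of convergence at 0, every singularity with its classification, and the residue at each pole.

Denominator factor (χ**2 + χ + 4/9): discriminant -7/9, complex-conjugate roots (-1/2) + ((1/6)*sqrt(7))*i and (-1/2) - ((1/6)*sqrt(7))*i; poles of order 1, moduli 2/3 and 2/3.
Branch term (-15/19)*sqrt(1 - χ/(-11/3)): its argument vanishes at χ = -11/3, a square-root branch point, modulus 11/3.
Branch term (-5/2)*log(1 - χ/(1/3)): its argument vanishes at χ = 1/3, a logarithmic branch point, modulus 1/3.
The radius of convergence is the smallest modulus among the singular points: 1/3.
The branch terms are analytic at (-1/2) - ((1/6)*sqrt(7))*i and contribute nothing to the residue; only the rational part matters.
The factor χ**2 + χ + 4/9 splits as (χ - a)(χ - a') with a = (-1/2) - ((1/6)*sqrt(7))*i, a' = (-1/2) + ((1/6)*sqrt(7))*i. At the order-1 pole a set g(χ) = (χ - a)*(rational part) = [17*χ**2/2 + 27*χ/4 + 12/11] / (χ - a').
Simple pole: residue = g(a) at a = (-1/2) - ((1/6)*sqrt(7))*i, which is (-7/8) - ((205/264)*sqrt(7))*i.
The branch terms are analytic at (-1/2) + ((1/6)*sqrt(7))*i and contribute nothing to the residue; only the rational part matters.
The factor χ**2 + χ + 4/9 splits as (χ - a)(χ - a') with a = (-1/2) + ((1/6)*sqrt(7))*i, a' = (-1/2) - ((1/6)*sqrt(7))*i. At the order-1 pole a set g(χ) = (χ - a)*(rational part) = [17*χ**2/2 + 27*χ/4 + 12/11] / (χ - a').
Simple pole: residue = g(a) at a = (-1/2) + ((1/6)*sqrt(7))*i, which is (-7/8) + ((205/264)*sqrt(7))*i.
List the singular points by increasing real part (a conjugate pair: the negative imaginary part first).

Radius of convergence at 0: 1/3.
At -11/3: an algebraic (square-root) branch point.
At (-1/2) - ((1/6)*sqrt(7))*i: a pole of order 1; residue (-7/8) - ((205/264)*sqrt(7))*i.
At (-1/2) + ((1/6)*sqrt(7))*i: a pole of order 1; residue (-7/8) + ((205/264)*sqrt(7))*i.
At 1/3: a logarithmic branch point.
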